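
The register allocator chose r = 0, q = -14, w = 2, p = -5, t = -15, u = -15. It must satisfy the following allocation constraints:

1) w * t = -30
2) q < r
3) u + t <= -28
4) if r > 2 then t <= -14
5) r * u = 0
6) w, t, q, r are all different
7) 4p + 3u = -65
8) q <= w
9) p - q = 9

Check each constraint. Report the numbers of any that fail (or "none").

Yes — all constraints hold.

1) w * t = 2 * (-15) = -30  holds
2) q = -14, r = 0; -14 < 0  holds
3) u + t = -15 + (-15) = -30; -30 ≤ -28  holds
4) r = 0, not > 2; antecedent false, conditional vacuously true  holds
5) r * u = 0 * (-15) = 0  holds
6) values 2, -15, -14, 0 are pairwise distinct  holds
7) 4p + 3u = 4(-5) + 3(-15) = -65  holds
8) q = -14, w = 2; -14 ≤ 2  holds
9) p - q = -5 - (-14) = 9  holds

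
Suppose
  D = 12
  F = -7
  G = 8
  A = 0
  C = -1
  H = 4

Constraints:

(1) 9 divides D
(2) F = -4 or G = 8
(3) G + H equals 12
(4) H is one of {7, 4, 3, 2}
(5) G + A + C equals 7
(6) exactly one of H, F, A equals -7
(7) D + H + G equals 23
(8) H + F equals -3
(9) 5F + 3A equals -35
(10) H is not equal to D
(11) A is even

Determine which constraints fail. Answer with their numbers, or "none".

No — constraints 1, 7 are not satisfied.

(1) 12 = 9*1 + 3, so 9 does not divide 12  FAIL
(2) F = -7 ≠ -4, but G = 8 = 8 (second disjunct)  OK
(3) G + H = 8 + 4 = 12  OK
(4) H = 4 is in {7, 4, 3, 2}  OK
(5) G + A + C = 8 + 0 + (-1) = 7  OK
(6) H=4, F=-7, A=0; 1 of them equals -7  OK
(7) D + H + G = 12 + 4 + 8 = 24, not 23  FAIL
(8) H + F = 4 + (-7) = -3  OK
(9) 5F + 3A = 5(-7) + 3(0) = -35  OK
(10) H = 4, D = 12; distinct  OK
(11) A = 0 is even  OK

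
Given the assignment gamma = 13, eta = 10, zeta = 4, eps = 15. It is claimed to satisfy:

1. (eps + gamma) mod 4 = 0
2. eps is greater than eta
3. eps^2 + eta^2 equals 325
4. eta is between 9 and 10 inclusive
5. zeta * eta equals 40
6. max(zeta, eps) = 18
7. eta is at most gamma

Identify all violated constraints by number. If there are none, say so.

The assignment fails constraint 6.

1. eps + gamma = 28; 28 mod 4 = 0  holds
2. eps = 15, eta = 10; 15 > 10  holds
3. eps^2 + eta^2 = 15^2 + 10^2 = 225 + 100 = 325  holds
4. eta = 10 lies in [9, 10]  holds
5. zeta * eta = 4 * 10 = 40  holds
6. max(4, 15) = 15, not 18  fails
7. eta = 10, gamma = 13; 10 ≤ 13  holds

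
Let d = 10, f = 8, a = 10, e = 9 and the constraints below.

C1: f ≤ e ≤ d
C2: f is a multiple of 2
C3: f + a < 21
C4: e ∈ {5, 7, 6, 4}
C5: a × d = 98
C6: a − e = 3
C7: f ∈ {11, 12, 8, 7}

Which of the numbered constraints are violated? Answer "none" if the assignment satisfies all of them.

No — constraints 4, 5, and 6 are not satisfied.

C1: values 8 ≤ 9 ≤ 10 — holds.
C2: 8 / 2 = 4, so 2 divides 8 — holds.
C3: f + a = 8 + 10 = 18; 18 < 21 — holds.
C4: e = 9 is not in {5, 7, 6, 4} — does not hold.
C5: a × d = 10 × 10 = 100, not 98 — does not hold.
C6: a − e = 10 − 9 = 1, not 3 — does not hold.
C7: f = 8 is in {11, 12, 8, 7} — holds.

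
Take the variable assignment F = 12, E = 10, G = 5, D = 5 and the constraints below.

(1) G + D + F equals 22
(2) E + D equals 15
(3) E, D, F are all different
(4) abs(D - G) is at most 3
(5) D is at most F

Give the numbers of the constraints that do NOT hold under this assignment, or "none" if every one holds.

No violations.

(1) G + D + F = 5 + 5 + 12 = 22 — holds.
(2) E + D = 10 + 5 = 15 — holds.
(3) values 10, 5, 12 are pairwise distinct — holds.
(4) abs(5 - 5) = 0; 0 ≤ 3 — holds.
(5) D = 5, F = 12; 5 ≤ 12 — holds.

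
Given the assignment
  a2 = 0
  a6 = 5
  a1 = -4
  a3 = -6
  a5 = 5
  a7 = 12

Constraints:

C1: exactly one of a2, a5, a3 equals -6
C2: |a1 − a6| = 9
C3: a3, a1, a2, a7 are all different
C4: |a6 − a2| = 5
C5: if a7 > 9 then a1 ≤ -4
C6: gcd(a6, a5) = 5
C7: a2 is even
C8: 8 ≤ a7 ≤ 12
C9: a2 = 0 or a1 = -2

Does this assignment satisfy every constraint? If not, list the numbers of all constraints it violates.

None — every constraint holds.

C1: a2=0, a5=5, a3=-6; 1 of them equals -6  holds
C2: |-4 − 5| = 9  holds
C3: values -6, -4, 0, 12 are pairwise distinct  holds
C4: |5 − 0| = 5  holds
C5: a7 = 12 > 9, so we need a1 ≤ -4; a1 = -4 ≤ -4  holds
C6: gcd(5, 5) = 5  holds
C7: a2 = 0 is even  holds
C8: a7 = 12 lies in [8, 12]  holds
C9: a2 = 0 = 0 (first disjunct)  holds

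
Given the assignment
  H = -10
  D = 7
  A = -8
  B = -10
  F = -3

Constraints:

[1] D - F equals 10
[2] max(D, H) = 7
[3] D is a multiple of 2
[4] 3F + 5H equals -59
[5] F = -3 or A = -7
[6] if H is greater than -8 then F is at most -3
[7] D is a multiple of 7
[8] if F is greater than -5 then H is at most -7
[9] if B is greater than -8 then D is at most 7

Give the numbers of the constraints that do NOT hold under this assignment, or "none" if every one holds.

[1] D - F = 7 - (-3) = 10 — holds.
[2] max(7, -10) = 7 — holds.
[3] 7 = 2*3 + 1, so 2 does not divide 7 — fails.
[4] 3F + 5H = 3(-3) + 5(-10) = -59 — holds.
[5] F = -3 = -3 (first disjunct) — holds.
[6] H = -10, not > -8; antecedent false, conditional vacuously true — holds.
[7] 7 / 7 = 1, so 7 divides 7 — holds.
[8] F = -3 > -5, so we need H ≤ -7; H = -10 ≤ -7 — holds.
[9] B = -10, not > -8; antecedent false, conditional vacuously true — holds.

Violated: 3.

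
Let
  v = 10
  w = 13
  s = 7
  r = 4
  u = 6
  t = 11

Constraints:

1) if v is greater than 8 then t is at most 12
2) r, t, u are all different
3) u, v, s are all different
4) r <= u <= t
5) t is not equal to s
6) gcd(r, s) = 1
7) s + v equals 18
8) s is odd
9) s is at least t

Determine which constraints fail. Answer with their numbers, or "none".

No — constraints 7 and 9 are not satisfied.

1) v = 10 > 8, so we need t ≤ 12; t = 11 ≤ 12  yes
2) values 4, 11, 6 are pairwise distinct  yes
3) values 6, 10, 7 are pairwise distinct  yes
4) values 4 <= 6 <= 11  yes
5) t = 11, s = 7; distinct  yes
6) gcd(4, 7) = 1  yes
7) s + v = 7 + 10 = 17, not 18  no
8) s = 7 is odd  yes
9) s = 7, t = 11; 7 < 11 (want ≥)  no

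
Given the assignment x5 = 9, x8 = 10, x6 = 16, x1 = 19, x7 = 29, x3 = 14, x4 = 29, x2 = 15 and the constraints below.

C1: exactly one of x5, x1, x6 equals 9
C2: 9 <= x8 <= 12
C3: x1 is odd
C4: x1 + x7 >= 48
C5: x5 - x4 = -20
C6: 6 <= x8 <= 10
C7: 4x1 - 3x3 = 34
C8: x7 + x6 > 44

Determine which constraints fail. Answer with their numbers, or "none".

None — every constraint holds.

C1: x5=9, x1=19, x6=16; 1 of them equals 9  true
C2: x8 = 10 lies in [9, 12]  true
C3: x1 = 19 is odd  true
C4: x1 + x7 = 19 + 29 = 48; 48 ≥ 48  true
C5: x5 - x4 = 9 - 29 = -20  true
C6: x8 = 10 lies in [6, 10]  true
C7: 4x1 - 3x3 = 4(19) - 3(14) = 34  true
C8: x7 + x6 = 29 + 16 = 45; 45 > 44  true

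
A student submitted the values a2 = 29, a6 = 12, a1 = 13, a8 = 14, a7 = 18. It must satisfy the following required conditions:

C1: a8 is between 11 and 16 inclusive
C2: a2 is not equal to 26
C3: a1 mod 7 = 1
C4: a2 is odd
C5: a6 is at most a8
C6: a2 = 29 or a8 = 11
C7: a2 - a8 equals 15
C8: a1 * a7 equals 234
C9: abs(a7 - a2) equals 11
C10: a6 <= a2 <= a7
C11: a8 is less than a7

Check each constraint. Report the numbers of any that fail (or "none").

C1: a8 = 14 lies in [11, 16]  true
C2: a2 = 29, and 29 ≠ 26  true
C3: 13 mod 7 = 6, not 1  false
C4: a2 = 29 is odd  true
C5: a6 = 12, a8 = 14; 12 ≤ 14  true
C6: a2 = 29 = 29 (first disjunct)  true
C7: a2 - a8 = 29 - 14 = 15  true
C8: a1 * a7 = 13 * 18 = 234  true
C9: abs(18 - 29) = 11  true
C10: values 12, 29, 18; a2 = 29 is not <= a7 = 18  false
C11: a8 = 14, a7 = 18; 14 < 18  true

Constraints 3, 10 are violated.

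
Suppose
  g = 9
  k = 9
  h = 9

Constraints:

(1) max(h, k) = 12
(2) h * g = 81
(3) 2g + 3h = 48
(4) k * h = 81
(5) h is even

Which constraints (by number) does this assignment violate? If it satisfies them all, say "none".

(1) max(9, 9) = 9, not 12  ✗
(2) h * g = 9 * 9 = 81  ✓
(3) 2g + 3h = 2(9) + 3(9) = 45, not 48  ✗
(4) k * h = 9 * 9 = 81  ✓
(5) h = 9 is odd  ✗

No — constraints 1, 3, and 5 are not satisfied.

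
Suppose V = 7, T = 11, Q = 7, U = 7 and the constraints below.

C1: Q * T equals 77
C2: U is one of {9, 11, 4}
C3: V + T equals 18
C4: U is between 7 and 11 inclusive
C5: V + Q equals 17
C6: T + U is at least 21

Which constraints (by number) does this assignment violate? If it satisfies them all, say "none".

C1: Q * T = 7 * 11 = 77 — OK.
C2: U = 7 is not in {9, 11, 4} — violated.
C3: V + T = 7 + 11 = 18 — OK.
C4: U = 7 lies in [7, 11] — OK.
C5: V + Q = 7 + 7 = 14, not 17 — violated.
C6: T + U = 11 + 7 = 18; 18 < 21, bound 21 not met — violated.

Constraints 2, 5, and 6 are violated.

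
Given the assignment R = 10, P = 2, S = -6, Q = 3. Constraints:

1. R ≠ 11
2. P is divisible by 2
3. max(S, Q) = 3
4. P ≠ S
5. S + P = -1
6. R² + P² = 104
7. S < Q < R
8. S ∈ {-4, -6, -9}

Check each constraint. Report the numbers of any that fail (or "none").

1. R = 10, and 10 ≠ 11  yes
2. 2 / 2 = 1, so 2 divides 2  yes
3. max(-6, 3) = 3  yes
4. P = 2, S = -6; distinct  yes
5. S + P = -6 + 2 = -4, not -1  no
6. R² + P² = 10² + 2² = 100 + 4 = 104  yes
7. values -6 < 3 < 10  yes
8. S = -6 is in {-4, -6, -9}  yes

The assignment fails constraint 5.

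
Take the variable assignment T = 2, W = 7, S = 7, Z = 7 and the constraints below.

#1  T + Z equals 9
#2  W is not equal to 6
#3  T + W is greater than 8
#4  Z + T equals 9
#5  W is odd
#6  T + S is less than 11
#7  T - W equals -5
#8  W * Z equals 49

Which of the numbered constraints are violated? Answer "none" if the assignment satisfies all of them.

None — every constraint holds.

#1 T + Z = 2 + 7 = 9  OK
#2 W = 7, and 7 ≠ 6  OK
#3 T + W = 2 + 7 = 9; 9 > 8  OK
#4 Z + T = 7 + 2 = 9  OK
#5 W = 7 is odd  OK
#6 T + S = 2 + 7 = 9; 9 < 11  OK
#7 T - W = 2 - 7 = -5  OK
#8 W * Z = 7 * 7 = 49  OK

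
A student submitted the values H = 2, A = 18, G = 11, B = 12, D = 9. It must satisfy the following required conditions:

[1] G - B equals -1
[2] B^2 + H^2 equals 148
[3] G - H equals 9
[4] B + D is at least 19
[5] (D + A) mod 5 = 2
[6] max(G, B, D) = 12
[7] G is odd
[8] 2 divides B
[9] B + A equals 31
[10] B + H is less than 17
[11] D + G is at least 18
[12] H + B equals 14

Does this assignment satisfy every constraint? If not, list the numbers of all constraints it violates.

[1] G - B = 11 - 12 = -1 — satisfied.
[2] B^2 + H^2 = 12^2 + 2^2 = 144 + 4 = 148 — satisfied.
[3] G - H = 11 - 2 = 9 — satisfied.
[4] B + D = 12 + 9 = 21; 21 ≥ 19 — satisfied.
[5] D + A = 27; 27 mod 5 = 2 — satisfied.
[6] max(11, 12, 9) = 12 — satisfied.
[7] G = 11 is odd — satisfied.
[8] 12 / 2 = 6, so 2 divides 12 — satisfied.
[9] B + A = 12 + 18 = 30, not 31 — violated.
[10] B + H = 12 + 2 = 14; 14 < 17 — satisfied.
[11] D + G = 9 + 11 = 20; 20 ≥ 18 — satisfied.
[12] H + B = 2 + 12 = 14 — satisfied.

Violated: 9.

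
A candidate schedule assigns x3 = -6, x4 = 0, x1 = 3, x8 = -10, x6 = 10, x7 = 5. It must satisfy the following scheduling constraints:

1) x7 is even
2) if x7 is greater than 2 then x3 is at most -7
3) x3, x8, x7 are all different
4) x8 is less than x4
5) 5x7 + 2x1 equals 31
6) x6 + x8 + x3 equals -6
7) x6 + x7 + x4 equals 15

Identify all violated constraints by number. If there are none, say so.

No — constraints 1 and 2 are not satisfied.

1) x7 = 5 is odd — violated.
2) x7 = 5 > 2, so we need x3 ≤ -7; but x3 = -6 > -7 — violated.
3) values -6, -10, 5 are pairwise distinct — satisfied.
4) x8 = -10, x4 = 0; -10 < 0 — satisfied.
5) 5x7 + 2x1 = 5(5) + 2(3) = 31 — satisfied.
6) x6 + x8 + x3 = 10 + (-10) + (-6) = -6 — satisfied.
7) x6 + x7 + x4 = 10 + 5 + 0 = 15 — satisfied.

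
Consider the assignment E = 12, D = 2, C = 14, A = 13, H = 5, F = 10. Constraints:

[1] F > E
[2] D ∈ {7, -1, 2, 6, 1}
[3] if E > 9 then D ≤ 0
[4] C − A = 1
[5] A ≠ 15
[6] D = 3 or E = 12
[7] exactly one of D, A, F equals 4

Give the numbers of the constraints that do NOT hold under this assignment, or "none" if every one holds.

[1] F = 10, E = 12; 10 ≤ 12 (want >)  ✘
[2] D = 2 is in {7, -1, 2, 6, 1}  ✔
[3] E = 12 > 9, so we need D ≤ 0; but D = 2 > 0  ✘
[4] C − A = 14 − 13 = 1  ✔
[5] A = 13, and 13 ≠ 15  ✔
[6] D = 2 ≠ 3, but E = 12 = 12 (second disjunct)  ✔
[7] D=2, A=13, F=10; 0 of them equal 4, not exactly one  ✘

Constraints 1, 3, and 7 are violated.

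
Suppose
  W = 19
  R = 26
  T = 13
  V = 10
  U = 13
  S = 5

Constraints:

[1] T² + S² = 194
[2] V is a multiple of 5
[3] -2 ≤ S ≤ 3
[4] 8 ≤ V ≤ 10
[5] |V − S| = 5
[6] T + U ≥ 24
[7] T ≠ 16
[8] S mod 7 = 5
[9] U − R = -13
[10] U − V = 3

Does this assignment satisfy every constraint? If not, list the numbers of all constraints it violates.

[1] T² + S² = 13² + 5² = 169 + 25 = 194  ✓
[2] 10 / 5 = 2, so 5 divides 10  ✓
[3] S = 5 is outside [-2, 3]  ✗
[4] V = 10 lies in [8, 10]  ✓
[5] |10 − 5| = 5  ✓
[6] T + U = 13 + 13 = 26; 26 ≥ 24  ✓
[7] T = 13, and 13 ≠ 16  ✓
[8] 5 mod 7 = 5  ✓
[9] U − R = 13 − 26 = -13  ✓
[10] U − V = 13 − 10 = 3  ✓

No — constraint 3 is not satisfied.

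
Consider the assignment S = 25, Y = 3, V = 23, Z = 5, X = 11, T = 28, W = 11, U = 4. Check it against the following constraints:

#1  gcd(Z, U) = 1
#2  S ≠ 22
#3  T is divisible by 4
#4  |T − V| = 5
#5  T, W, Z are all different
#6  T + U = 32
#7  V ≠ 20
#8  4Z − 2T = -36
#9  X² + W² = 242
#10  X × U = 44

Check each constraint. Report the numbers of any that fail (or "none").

#1 gcd(5, 4) = 1 — holds.
#2 S = 25, and 25 ≠ 22 — holds.
#3 28 / 4 = 7, so 4 divides 28 — holds.
#4 |28 − 23| = 5 — holds.
#5 values 28, 11, 5 are pairwise distinct — holds.
#6 T + U = 28 + 4 = 32 — holds.
#7 V = 23, and 23 ≠ 20 — holds.
#8 4Z − 2T = 4(5) − 2(28) = -36 — holds.
#9 X² + W² = 11² + 11² = 121 + 121 = 242 — holds.
#10 X × U = 11 × 4 = 44 — holds.

Yes — all constraints hold.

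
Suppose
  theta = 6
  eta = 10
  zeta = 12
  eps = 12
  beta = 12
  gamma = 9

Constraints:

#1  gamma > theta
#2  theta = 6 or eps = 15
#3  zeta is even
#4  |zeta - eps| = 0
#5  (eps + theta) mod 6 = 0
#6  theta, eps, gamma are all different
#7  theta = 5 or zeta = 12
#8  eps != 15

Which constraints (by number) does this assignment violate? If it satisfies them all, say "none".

None — every constraint holds.

#1 gamma = 9, theta = 6; 9 > 6 — holds.
#2 theta = 6 = 6 (first disjunct) — holds.
#3 zeta = 12 is even — holds.
#4 |12 - 12| = 0 — holds.
#5 eps + theta = 18; 18 mod 6 = 0 — holds.
#6 values 6, 12, 9 are pairwise distinct — holds.
#7 theta = 6 ≠ 5, but zeta = 12 = 12 (second disjunct) — holds.
#8 eps = 12, and 12 ≠ 15 — holds.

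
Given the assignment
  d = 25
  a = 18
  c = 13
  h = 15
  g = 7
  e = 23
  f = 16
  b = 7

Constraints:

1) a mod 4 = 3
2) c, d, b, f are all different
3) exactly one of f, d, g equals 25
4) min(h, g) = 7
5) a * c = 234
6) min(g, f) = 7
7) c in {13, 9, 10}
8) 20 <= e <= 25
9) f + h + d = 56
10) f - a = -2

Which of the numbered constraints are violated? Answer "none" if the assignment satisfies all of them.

The assignment fails constraint 1.

1) 18 mod 4 = 2, not 3 — does not hold.
2) values 13, 25, 7, 16 are pairwise distinct — holds.
3) f=16, d=25, g=7; 1 of them equals 25 — holds.
4) min(15, 7) = 7 — holds.
5) a * c = 18 * 13 = 234 — holds.
6) min(7, 16) = 7 — holds.
7) c = 13 is in {13, 9, 10} — holds.
8) e = 23 lies in [20, 25] — holds.
9) f + h + d = 16 + 15 + 25 = 56 — holds.
10) f - a = 16 - 18 = -2 — holds.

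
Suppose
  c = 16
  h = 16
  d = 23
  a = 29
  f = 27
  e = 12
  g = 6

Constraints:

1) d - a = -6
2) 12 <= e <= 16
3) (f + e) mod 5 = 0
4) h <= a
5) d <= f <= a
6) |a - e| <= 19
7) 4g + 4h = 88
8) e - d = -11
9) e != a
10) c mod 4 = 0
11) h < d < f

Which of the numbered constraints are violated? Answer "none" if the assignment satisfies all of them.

1) d - a = 23 - 29 = -6  holds
2) e = 12 lies in [12, 16]  holds
3) f + e = 39; 39 mod 5 = 4, not 0  fails
4) h = 16, a = 29; 16 ≤ 29  holds
5) values 23 <= 27 <= 29  holds
6) |29 - 12| = 17; 17 ≤ 19  holds
7) 4g + 4h = 4(6) + 4(16) = 88  holds
8) e - d = 12 - 23 = -11  holds
9) e = 12, a = 29; distinct  holds
10) 16 mod 4 = 0  holds
11) values 16 < 23 < 27  holds

The assignment fails constraint 3.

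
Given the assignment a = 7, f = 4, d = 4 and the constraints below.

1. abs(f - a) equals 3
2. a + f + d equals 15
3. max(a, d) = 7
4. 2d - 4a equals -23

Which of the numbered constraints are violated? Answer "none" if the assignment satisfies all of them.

The assignment fails constraint 4.

1. abs(4 - 7) = 3 — holds.
2. a + f + d = 7 + 4 + 4 = 15 — holds.
3. max(7, 4) = 7 — holds.
4. 2d - 4a = 2(4) - 4(7) = -20, not -23 — fails.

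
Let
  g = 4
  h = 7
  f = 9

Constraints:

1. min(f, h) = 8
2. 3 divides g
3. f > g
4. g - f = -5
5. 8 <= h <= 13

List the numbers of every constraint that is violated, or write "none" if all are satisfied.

1. min(9, 7) = 7, not 8 — does not hold.
2. 4 = 3*1 + 1, so 3 does not divide 4 — does not hold.
3. f = 9, g = 4; 9 > 4 — holds.
4. g - f = 4 - 9 = -5 — holds.
5. h = 7 is outside [8, 13] — does not hold.

No — constraints 1, 2, and 5 are not satisfied.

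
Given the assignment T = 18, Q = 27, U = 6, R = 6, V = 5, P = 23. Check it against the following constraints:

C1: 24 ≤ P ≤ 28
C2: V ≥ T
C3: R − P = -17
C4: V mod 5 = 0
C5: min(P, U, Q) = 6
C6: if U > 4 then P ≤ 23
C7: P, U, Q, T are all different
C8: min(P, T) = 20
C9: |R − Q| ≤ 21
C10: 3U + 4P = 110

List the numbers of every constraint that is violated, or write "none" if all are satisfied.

C1: P = 23 is outside [24, 28]  fails
C2: V = 5, T = 18; 5 < 18 (want ≥)  fails
C3: R − P = 6 − 23 = -17  holds
C4: 5 mod 5 = 0  holds
C5: min(23, 6, 27) = 6  holds
C6: U = 6 > 4, so we need P ≤ 23; P = 23 ≤ 23  holds
C7: values 23, 6, 27, 18 are pairwise distinct  holds
C8: min(23, 18) = 18, not 20  fails
C9: |6 − 27| = 21; 21 ≤ 21  holds
C10: 3U + 4P = 3(6) + 4(23) = 110  holds

The assignment fails constraints 1, 2, and 8.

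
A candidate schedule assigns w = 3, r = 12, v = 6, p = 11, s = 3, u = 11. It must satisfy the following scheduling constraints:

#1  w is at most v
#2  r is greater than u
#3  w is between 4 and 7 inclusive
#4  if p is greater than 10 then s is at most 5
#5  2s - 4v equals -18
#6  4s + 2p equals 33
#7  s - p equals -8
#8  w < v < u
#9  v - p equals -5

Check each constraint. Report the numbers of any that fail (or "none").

#1 w = 3, v = 6; 3 ≤ 6 — satisfied.
#2 r = 12, u = 11; 12 > 11 — satisfied.
#3 w = 3 is outside [4, 7] — violated.
#4 p = 11 > 10, so we need s ≤ 5; s = 3 ≤ 5 — satisfied.
#5 2s - 4v = 2(3) - 4(6) = -18 — satisfied.
#6 4s + 2p = 4(3) + 2(11) = 34, not 33 — violated.
#7 s - p = 3 - 11 = -8 — satisfied.
#8 values 3 < 6 < 11 — satisfied.
#9 v - p = 6 - 11 = -5 — satisfied.

The assignment fails constraints 3, 6.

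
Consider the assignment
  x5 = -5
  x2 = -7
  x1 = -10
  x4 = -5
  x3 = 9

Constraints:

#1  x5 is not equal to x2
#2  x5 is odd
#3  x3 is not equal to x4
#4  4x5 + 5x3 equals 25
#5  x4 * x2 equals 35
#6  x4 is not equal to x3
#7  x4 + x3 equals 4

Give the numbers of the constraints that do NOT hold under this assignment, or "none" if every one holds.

#1 x5 = -5, x2 = -7; distinct — OK.
#2 x5 = -5 is odd — OK.
#3 x3 = 9, x4 = -5; distinct — OK.
#4 4x5 + 5x3 = 4(-5) + 5(9) = 25 — OK.
#5 x4 * x2 = -5 * (-7) = 35 — OK.
#6 x4 = -5, x3 = 9; distinct — OK.
#7 x4 + x3 = -5 + 9 = 4 — OK.

The assignment satisfies every constraint.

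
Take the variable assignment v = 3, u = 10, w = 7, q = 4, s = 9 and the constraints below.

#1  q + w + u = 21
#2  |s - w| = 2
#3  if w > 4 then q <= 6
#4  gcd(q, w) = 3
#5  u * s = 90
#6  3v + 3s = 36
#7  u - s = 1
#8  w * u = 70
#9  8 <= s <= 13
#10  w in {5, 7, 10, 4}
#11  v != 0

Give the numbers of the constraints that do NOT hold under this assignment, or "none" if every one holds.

Constraint 4 is violated.

#1 q + w + u = 4 + 7 + 10 = 21  true
#2 |9 - 7| = 2  true
#3 w = 7 > 4, so we need q ≤ 6; q = 4 ≤ 6  true
#4 gcd(4, 7) = 1, not 3  false
#5 u * s = 10 * 9 = 90  true
#6 3v + 3s = 3(3) + 3(9) = 36  true
#7 u - s = 10 - 9 = 1  true
#8 w * u = 7 * 10 = 70  true
#9 s = 9 lies in [8, 13]  true
#10 w = 7 is in {5, 7, 10, 4}  true
#11 v = 3, and 3 ≠ 0  true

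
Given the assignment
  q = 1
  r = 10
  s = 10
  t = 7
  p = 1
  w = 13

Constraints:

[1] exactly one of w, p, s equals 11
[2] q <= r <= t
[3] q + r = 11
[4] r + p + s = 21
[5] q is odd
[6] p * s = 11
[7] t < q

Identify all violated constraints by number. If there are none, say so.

[1] w=13, p=1, s=10; 0 of them equal 11, not exactly one  no
[2] values 1, 10, 7; r = 10 is not <= t = 7  no
[3] q + r = 1 + 10 = 11  yes
[4] r + p + s = 10 + 1 + 10 = 21  yes
[5] q = 1 is odd  yes
[6] p * s = 1 * 10 = 10, not 11  no
[7] t = 7, q = 1; 7 ≥ 1 (want <)  no

Constraints 1, 2, 6, and 7 do not hold.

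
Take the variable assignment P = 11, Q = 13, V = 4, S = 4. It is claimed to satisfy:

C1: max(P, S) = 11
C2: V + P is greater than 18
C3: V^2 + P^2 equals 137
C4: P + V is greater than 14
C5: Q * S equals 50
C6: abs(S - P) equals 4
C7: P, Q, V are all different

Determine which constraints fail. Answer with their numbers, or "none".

The assignment fails constraints 2, 5, and 6.

C1: max(11, 4) = 11  holds
C2: V + P = 4 + 11 = 15; 15 ≤ 18, bound 18 not met  fails
C3: V^2 + P^2 = 4^2 + 11^2 = 16 + 121 = 137  holds
C4: P + V = 11 + 4 = 15; 15 > 14  holds
C5: Q * S = 13 * 4 = 52, not 50  fails
C6: abs(4 - 11) = 7, not 4  fails
C7: values 11, 13, 4 are pairwise distinct  holds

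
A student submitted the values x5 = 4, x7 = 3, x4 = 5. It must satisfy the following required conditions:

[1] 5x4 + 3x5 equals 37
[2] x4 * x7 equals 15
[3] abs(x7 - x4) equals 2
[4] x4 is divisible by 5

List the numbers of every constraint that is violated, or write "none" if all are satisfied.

[1] 5x4 + 3x5 = 5(5) + 3(4) = 37 — holds.
[2] x4 * x7 = 5 * 3 = 15 — holds.
[3] abs(3 - 5) = 2 — holds.
[4] 5 / 5 = 1, so 5 divides 5 — holds.

No violations.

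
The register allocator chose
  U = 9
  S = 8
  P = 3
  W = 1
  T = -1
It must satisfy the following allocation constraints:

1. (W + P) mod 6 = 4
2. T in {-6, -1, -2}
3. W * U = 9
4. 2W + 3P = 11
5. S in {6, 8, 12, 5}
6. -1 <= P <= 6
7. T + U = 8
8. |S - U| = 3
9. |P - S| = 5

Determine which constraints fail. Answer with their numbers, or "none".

1. W + P = 4; 4 mod 6 = 4 — OK.
2. T = -1 is in {-6, -1, -2} — OK.
3. W * U = 1 * 9 = 9 — OK.
4. 2W + 3P = 2(1) + 3(3) = 11 — OK.
5. S = 8 is in {6, 8, 12, 5} — OK.
6. P = 3 lies in [-1, 6] — OK.
7. T + U = -1 + 9 = 8 — OK.
8. |8 - 9| = 1, not 3 — violated.
9. |3 - 8| = 5 — OK.

Constraint 8 does not hold.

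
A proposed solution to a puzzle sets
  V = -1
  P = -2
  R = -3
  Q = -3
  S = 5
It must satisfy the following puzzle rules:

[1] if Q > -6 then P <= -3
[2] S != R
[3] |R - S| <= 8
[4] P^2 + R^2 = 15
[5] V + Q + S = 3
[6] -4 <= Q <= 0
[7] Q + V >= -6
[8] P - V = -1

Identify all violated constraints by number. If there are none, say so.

[1] Q = -3 > -6, so we need P ≤ -3; but P = -2 > -3  ✘
[2] S = 5, R = -3; distinct  ✔
[3] |-3 - 5| = 8; 8 ≤ 8  ✔
[4] P^2 + R^2 = (-2)^2 + (-3)^2 = 4 + 9 = 13, not 15  ✘
[5] V + Q + S = -1 + (-3) + 5 = 1, not 3  ✘
[6] Q = -3 lies in [-4, 0]  ✔
[7] Q + V = -3 + (-1) = -4; -4 ≥ -6  ✔
[8] P - V = -2 - (-1) = -1  ✔

Violated: 1, 4, 5.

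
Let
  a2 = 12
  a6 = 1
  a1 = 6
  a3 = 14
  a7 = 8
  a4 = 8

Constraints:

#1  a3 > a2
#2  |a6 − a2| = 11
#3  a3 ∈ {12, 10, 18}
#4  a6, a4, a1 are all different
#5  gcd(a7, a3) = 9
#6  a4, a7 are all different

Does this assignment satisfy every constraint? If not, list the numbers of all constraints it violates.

No — constraints 3, 5, 6 are not satisfied.

#1 a3 = 14, a2 = 12; 14 > 12 — satisfied.
#2 |1 − 12| = 11 — satisfied.
#3 a3 = 14 is not in {12, 10, 18} — violated.
#4 values 1, 8, 6 are pairwise distinct — satisfied.
#5 gcd(8, 14) = 2, not 9 — violated.
#6 a4 = a7 = 8, not all different — violated.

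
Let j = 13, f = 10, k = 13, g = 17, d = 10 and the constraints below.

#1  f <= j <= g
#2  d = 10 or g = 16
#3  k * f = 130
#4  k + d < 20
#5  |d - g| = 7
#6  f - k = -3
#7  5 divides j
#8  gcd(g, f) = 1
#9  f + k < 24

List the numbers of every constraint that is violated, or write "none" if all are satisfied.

No — constraints 4, 7 are not satisfied.

#1 values 10 <= 13 <= 17  true
#2 d = 10 = 10 (first disjunct)  true
#3 k * f = 13 * 10 = 130  true
#4 k + d = 13 + 10 = 23; 23 ≥ 20, bound 20 not met  false
#5 |10 - 17| = 7  true
#6 f - k = 10 - 13 = -3  true
#7 13 = 5*2 + 3, so 5 does not divide 13  false
#8 gcd(17, 10) = 1  true
#9 f + k = 10 + 13 = 23; 23 < 24  true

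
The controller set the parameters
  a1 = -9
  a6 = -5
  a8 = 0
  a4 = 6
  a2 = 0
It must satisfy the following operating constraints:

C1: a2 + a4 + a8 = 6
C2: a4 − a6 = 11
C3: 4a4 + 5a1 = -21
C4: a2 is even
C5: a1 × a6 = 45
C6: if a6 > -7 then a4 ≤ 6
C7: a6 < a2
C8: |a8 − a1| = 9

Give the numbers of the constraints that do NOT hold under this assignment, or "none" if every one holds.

Yes — all constraints hold.

C1: a2 + a4 + a8 = 0 + 6 + 0 = 6  holds
C2: a4 − a6 = 6 − (-5) = 11  holds
C3: 4a4 + 5a1 = 4(6) + 5(-9) = -21  holds
C4: a2 = 0 is even  holds
C5: a1 × a6 = -9 × (-5) = 45  holds
C6: a6 = -5 > -7, so we need a4 ≤ 6; a4 = 6 ≤ 6  holds
C7: a6 = -5, a2 = 0; -5 < 0  holds
C8: |0 − (-9)| = 9  holds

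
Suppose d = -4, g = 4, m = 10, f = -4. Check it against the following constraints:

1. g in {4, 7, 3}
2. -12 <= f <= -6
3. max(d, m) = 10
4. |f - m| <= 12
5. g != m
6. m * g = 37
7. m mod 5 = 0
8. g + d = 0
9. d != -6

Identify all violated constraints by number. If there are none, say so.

Violated: 2, 4, and 6.

1. g = 4 is in {4, 7, 3} — holds.
2. f = -4 is outside [-12, -6] — fails.
3. max(-4, 10) = 10 — holds.
4. |-4 - 10| = 14; 14 > 12, exceeds bound 12 — fails.
5. g = 4, m = 10; distinct — holds.
6. m * g = 10 * 4 = 40, not 37 — fails.
7. 10 mod 5 = 0 — holds.
8. g + d = 4 + (-4) = 0 — holds.
9. d = -4, and -4 ≠ -6 — holds.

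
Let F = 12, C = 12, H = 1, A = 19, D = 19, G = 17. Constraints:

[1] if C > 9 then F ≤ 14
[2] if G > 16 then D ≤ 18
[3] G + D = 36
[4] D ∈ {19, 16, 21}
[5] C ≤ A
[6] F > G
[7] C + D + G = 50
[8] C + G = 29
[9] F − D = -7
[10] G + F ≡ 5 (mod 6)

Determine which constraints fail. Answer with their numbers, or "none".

[1] C = 12 > 9, so we need F ≤ 14; F = 12 ≤ 14 — holds.
[2] G = 17 > 16, so we need D ≤ 18; but D = 19 > 18 — fails.
[3] G + D = 17 + 19 = 36 — holds.
[4] D = 19 is in {19, 16, 21} — holds.
[5] C = 12, A = 19; 12 ≤ 19 — holds.
[6] F = 12, G = 17; 12 ≤ 17 (want >) — fails.
[7] C + D + G = 12 + 19 + 17 = 48, not 50 — fails.
[8] C + G = 12 + 17 = 29 — holds.
[9] F − D = 12 − 19 = -7 — holds.
[10] G + F = 29; 29 mod 6 = 5 — holds.

Violated: 2, 6, 7.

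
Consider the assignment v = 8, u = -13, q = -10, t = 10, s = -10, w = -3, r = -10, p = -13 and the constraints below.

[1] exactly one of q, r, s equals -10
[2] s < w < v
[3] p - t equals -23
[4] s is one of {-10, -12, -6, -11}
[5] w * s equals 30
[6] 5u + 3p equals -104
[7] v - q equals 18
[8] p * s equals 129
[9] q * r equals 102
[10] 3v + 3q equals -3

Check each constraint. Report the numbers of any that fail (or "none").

[1] q=-10, r=-10, s=-10; 3 of them equal -10, not exactly one — violated.
[2] values -10 < -3 < 8 — OK.
[3] p - t = -13 - 10 = -23 — OK.
[4] s = -10 is in {-10, -12, -6, -11} — OK.
[5] w * s = -3 * (-10) = 30 — OK.
[6] 5u + 3p = 5(-13) + 3(-13) = -104 — OK.
[7] v - q = 8 - (-10) = 18 — OK.
[8] p * s = -13 * (-10) = 130, not 129 — violated.
[9] q * r = -10 * (-10) = 100, not 102 — violated.
[10] 3v + 3q = 3(8) + 3(-10) = -6, not -3 — violated.

No — constraints 1, 8, 9, and 10 are not satisfied.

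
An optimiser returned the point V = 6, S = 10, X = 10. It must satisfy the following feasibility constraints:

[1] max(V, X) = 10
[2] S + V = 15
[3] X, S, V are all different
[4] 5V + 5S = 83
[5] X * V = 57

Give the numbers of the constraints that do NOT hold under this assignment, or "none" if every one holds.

[1] max(6, 10) = 10 — holds.
[2] S + V = 10 + 6 = 16, not 15 — fails.
[3] X = S = 10, not all different — fails.
[4] 5V + 5S = 5(6) + 5(10) = 80, not 83 — fails.
[5] X * V = 10 * 6 = 60, not 57 — fails.

The assignment fails constraints 2, 3, 4, and 5.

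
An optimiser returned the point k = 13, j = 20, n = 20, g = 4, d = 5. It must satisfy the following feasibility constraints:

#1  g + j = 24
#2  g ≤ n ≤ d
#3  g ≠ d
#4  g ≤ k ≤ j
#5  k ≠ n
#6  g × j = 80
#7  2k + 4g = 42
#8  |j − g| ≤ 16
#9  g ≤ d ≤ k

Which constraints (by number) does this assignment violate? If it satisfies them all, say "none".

#1 g + j = 4 + 20 = 24 — satisfied.
#2 values 4, 20, 5; n = 20 is not ≤ d = 5 — violated.
#3 g = 4, d = 5; distinct — satisfied.
#4 values 4 ≤ 13 ≤ 20 — satisfied.
#5 k = 13, n = 20; distinct — satisfied.
#6 g × j = 4 × 20 = 80 — satisfied.
#7 2k + 4g = 2(13) + 4(4) = 42 — satisfied.
#8 |20 − 4| = 16; 16 ≤ 16 — satisfied.
#9 values 4 ≤ 5 ≤ 13 — satisfied.

No — constraint 2 is not satisfied.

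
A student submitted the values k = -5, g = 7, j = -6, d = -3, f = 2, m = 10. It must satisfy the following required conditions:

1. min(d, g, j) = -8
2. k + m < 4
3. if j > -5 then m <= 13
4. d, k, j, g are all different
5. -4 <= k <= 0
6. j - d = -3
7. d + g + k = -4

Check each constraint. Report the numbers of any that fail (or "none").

1. min(-3, 7, -6) = -6, not -8 — does not hold.
2. k + m = -5 + 10 = 5; 5 ≥ 4, bound 4 not met — does not hold.
3. j = -6, not > -5; antecedent false, conditional vacuously true — holds.
4. values -3, -5, -6, 7 are pairwise distinct — holds.
5. k = -5 is outside [-4, 0] — does not hold.
6. j - d = -6 - (-3) = -3 — holds.
7. d + g + k = -3 + 7 + (-5) = -1, not -4 — does not hold.

Constraints 1, 2, 5, and 7 are violated.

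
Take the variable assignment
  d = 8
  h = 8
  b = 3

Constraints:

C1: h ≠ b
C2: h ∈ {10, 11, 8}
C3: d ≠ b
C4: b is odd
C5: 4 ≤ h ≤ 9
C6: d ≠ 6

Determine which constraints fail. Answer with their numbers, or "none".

C1: h = 8, b = 3; distinct  OK
C2: h = 8 is in {10, 11, 8}  OK
C3: d = 8, b = 3; distinct  OK
C4: b = 3 is odd  OK
C5: h = 8 lies in [4, 9]  OK
C6: d = 8, and 8 ≠ 6  OK

None — every constraint holds.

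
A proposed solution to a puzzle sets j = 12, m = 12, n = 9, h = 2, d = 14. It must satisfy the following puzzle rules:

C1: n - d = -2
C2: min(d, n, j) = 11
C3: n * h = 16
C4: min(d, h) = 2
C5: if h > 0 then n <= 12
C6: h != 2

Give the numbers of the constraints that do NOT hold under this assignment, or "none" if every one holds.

Violated: 1, 2, 3, and 6.

C1: n - d = 9 - 14 = -5, not -2 — violated.
C2: min(14, 9, 12) = 9, not 11 — violated.
C3: n * h = 9 * 2 = 18, not 16 — violated.
C4: min(14, 2) = 2 — OK.
C5: h = 2 > 0, so we need n ≤ 12; n = 9 ≤ 12 — OK.
C6: h = 2, but 2 is required to differ — violated.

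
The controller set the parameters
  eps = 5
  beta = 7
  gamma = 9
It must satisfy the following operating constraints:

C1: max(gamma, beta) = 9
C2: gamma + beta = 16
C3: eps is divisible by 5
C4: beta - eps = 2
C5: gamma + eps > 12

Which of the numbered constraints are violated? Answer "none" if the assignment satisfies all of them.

No violations.

C1: max(9, 7) = 9 — OK.
C2: gamma + beta = 9 + 7 = 16 — OK.
C3: 5 / 5 = 1, so 5 divides 5 — OK.
C4: beta - eps = 7 - 5 = 2 — OK.
C5: gamma + eps = 9 + 5 = 14; 14 > 12 — OK.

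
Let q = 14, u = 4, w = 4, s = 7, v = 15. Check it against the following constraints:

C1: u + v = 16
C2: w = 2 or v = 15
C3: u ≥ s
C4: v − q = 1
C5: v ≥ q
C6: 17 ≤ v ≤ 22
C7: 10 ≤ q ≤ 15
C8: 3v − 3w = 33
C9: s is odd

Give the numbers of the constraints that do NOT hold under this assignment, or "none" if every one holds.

Constraints 1, 3, and 6 are violated.

C1: u + v = 4 + 15 = 19, not 16  no
C2: w = 4 ≠ 2, but v = 15 = 15 (second disjunct)  yes
C3: u = 4, s = 7; 4 < 7 (want ≥)  no
C4: v − q = 15 − 14 = 1  yes
C5: v = 15, q = 14; 15 ≥ 14  yes
C6: v = 15 is outside [17, 22]  no
C7: q = 14 lies in [10, 15]  yes
C8: 3v − 3w = 3(15) − 3(4) = 33  yes
C9: s = 7 is odd  yes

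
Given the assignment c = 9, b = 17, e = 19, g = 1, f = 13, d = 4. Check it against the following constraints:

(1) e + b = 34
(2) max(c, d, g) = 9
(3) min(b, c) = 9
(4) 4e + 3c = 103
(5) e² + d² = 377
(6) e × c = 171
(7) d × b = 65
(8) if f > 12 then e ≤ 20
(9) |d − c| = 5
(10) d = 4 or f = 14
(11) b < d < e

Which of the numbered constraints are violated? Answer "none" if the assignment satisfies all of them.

Constraints 1, 7, and 11 are violated.

(1) e + b = 19 + 17 = 36, not 34 — does not hold.
(2) max(9, 4, 1) = 9 — holds.
(3) min(17, 9) = 9 — holds.
(4) 4e + 3c = 4(19) + 3(9) = 103 — holds.
(5) e² + d² = 19² + 4² = 361 + 16 = 377 — holds.
(6) e × c = 19 × 9 = 171 — holds.
(7) d × b = 4 × 17 = 68, not 65 — does not hold.
(8) f = 13 > 12, so we need e ≤ 20; e = 19 ≤ 20 — holds.
(9) |4 − 9| = 5 — holds.
(10) d = 4 = 4 (first disjunct) — holds.
(11) values 17, 4, 19; b = 17 is not < d = 4 — does not hold.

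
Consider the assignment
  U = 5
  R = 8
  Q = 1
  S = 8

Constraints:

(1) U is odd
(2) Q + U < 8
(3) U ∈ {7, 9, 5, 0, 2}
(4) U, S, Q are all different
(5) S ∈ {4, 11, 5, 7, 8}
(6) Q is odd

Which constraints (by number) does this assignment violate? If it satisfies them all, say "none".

(1) U = 5 is odd  holds
(2) Q + U = 1 + 5 = 6; 6 < 8  holds
(3) U = 5 is in {7, 9, 5, 0, 2}  holds
(4) values 5, 8, 1 are pairwise distinct  holds
(5) S = 8 is in {4, 11, 5, 7, 8}  holds
(6) Q = 1 is odd  holds

The assignment satisfies every constraint.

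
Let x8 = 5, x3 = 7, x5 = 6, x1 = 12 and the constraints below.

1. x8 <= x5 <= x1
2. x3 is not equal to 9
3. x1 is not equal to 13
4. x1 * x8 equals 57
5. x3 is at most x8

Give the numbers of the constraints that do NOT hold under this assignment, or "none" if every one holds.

Constraints 4 and 5 do not hold.

1. values 5 <= 6 <= 12 — OK.
2. x3 = 7, and 7 ≠ 9 — OK.
3. x1 = 12, and 12 ≠ 13 — OK.
4. x1 * x8 = 12 * 5 = 60, not 57 — violated.
5. x3 = 7, x8 = 5; 7 > 5 (want ≤) — violated.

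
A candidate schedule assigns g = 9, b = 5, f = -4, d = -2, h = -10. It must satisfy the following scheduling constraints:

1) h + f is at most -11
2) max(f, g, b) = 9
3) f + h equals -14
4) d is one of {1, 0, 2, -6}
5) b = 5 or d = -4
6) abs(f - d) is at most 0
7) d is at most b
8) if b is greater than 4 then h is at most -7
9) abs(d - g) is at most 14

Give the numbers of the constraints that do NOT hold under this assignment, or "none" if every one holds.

The assignment fails constraints 4 and 6.

1) h + f = -10 + (-4) = -14; -14 ≤ -11 — satisfied.
2) max(-4, 9, 5) = 9 — satisfied.
3) f + h = -4 + (-10) = -14 — satisfied.
4) d = -2 is not in {1, 0, 2, -6} — violated.
5) b = 5 = 5 (first disjunct) — satisfied.
6) abs(-4 - (-2)) = 2; 2 > 0, exceeds bound 0 — violated.
7) d = -2, b = 5; -2 ≤ 5 — satisfied.
8) b = 5 > 4, so we need h ≤ -7; h = -10 ≤ -7 — satisfied.
9) abs(-2 - 9) = 11; 11 ≤ 14 — satisfied.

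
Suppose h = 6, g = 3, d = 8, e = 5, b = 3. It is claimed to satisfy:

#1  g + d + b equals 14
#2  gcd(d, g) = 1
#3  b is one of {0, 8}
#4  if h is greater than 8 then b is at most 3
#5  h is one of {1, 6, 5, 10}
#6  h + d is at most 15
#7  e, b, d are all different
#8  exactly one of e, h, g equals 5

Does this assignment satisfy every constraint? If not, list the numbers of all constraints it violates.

No — constraint 3 is not satisfied.

#1 g + d + b = 3 + 8 + 3 = 14  OK
#2 gcd(8, 3) = 1  OK
#3 b = 3 is not in {0, 8}  FAIL
#4 h = 6, not > 8; antecedent false, conditional vacuously true  OK
#5 h = 6 is in {1, 6, 5, 10}  OK
#6 h + d = 6 + 8 = 14; 14 ≤ 15  OK
#7 values 5, 3, 8 are pairwise distinct  OK
#8 e=5, h=6, g=3; 1 of them equals 5  OK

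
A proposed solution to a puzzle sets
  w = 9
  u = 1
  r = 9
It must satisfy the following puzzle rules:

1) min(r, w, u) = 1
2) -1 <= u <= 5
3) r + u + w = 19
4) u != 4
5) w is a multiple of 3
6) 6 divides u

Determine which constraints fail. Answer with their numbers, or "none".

Constraint 6 is violated.

1) min(9, 9, 1) = 1  OK
2) u = 1 lies in [-1, 5]  OK
3) r + u + w = 9 + 1 + 9 = 19  OK
4) u = 1, and 1 ≠ 4  OK
5) 9 / 3 = 3, so 3 divides 9  OK
6) 1 = 6*0 + 1, so 6 does not divide 1  FAIL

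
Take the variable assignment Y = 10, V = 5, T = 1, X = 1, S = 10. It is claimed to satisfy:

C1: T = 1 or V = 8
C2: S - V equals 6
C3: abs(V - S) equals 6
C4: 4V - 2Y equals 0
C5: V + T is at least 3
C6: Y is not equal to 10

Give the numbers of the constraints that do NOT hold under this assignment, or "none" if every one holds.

Constraints 2, 3, 6 are violated.

C1: T = 1 = 1 (first disjunct) — satisfied.
C2: S - V = 10 - 5 = 5, not 6 — violated.
C3: abs(5 - 10) = 5, not 6 — violated.
C4: 4V - 2Y = 4(5) - 2(10) = 0 — satisfied.
C5: V + T = 5 + 1 = 6; 6 ≥ 3 — satisfied.
C6: Y = 10, but 10 is required to differ — violated.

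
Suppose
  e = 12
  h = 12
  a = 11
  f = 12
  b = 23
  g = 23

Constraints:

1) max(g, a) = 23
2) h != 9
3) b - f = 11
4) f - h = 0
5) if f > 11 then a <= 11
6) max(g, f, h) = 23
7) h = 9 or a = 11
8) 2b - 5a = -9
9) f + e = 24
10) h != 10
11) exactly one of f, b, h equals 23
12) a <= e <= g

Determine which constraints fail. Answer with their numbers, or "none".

1) max(23, 11) = 23  OK
2) h = 12, and 12 ≠ 9  OK
3) b - f = 23 - 12 = 11  OK
4) f - h = 12 - 12 = 0  OK
5) f = 12 > 11, so we need a ≤ 11; a = 11 ≤ 11  OK
6) max(23, 12, 12) = 23  OK
7) h = 12 ≠ 9, but a = 11 = 11 (second disjunct)  OK
8) 2b - 5a = 2(23) - 5(11) = -9  OK
9) f + e = 12 + 12 = 24  OK
10) h = 12, and 12 ≠ 10  OK
11) f=12, b=23, h=12; 1 of them equals 23  OK
12) values 11 <= 12 <= 23  OK

Yes — all constraints hold.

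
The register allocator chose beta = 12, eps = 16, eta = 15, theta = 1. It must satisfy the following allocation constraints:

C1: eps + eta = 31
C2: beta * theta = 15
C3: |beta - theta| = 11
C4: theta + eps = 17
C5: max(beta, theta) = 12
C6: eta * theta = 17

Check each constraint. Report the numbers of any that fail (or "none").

C1: eps + eta = 16 + 15 = 31  yes
C2: beta * theta = 12 * 1 = 12, not 15  no
C3: |12 - 1| = 11  yes
C4: theta + eps = 1 + 16 = 17  yes
C5: max(12, 1) = 12  yes
C6: eta * theta = 15 * 1 = 15, not 17  no

Constraints 2 and 6 do not hold.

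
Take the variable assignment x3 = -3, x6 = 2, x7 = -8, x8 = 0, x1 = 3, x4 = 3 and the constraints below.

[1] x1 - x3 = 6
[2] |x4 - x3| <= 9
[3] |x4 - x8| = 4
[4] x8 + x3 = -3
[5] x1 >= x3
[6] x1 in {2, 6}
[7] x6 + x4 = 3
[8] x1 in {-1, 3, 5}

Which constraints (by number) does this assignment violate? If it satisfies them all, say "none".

The assignment fails constraints 3, 6, and 7.

[1] x1 - x3 = 3 - (-3) = 6  holds
[2] |3 - (-3)| = 6; 6 ≤ 9  holds
[3] |3 - 0| = 3, not 4  fails
[4] x8 + x3 = 0 + (-3) = -3  holds
[5] x1 = 3, x3 = -3; 3 ≥ -3  holds
[6] x1 = 3 is not in {2, 6}  fails
[7] x6 + x4 = 2 + 3 = 5, not 3  fails
[8] x1 = 3 is in {-1, 3, 5}  holds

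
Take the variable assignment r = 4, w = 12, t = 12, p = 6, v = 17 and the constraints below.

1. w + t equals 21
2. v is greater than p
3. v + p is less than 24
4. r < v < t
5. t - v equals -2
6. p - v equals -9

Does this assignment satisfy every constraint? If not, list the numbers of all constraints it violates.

The assignment fails constraints 1, 4, 5, 6.

1. w + t = 12 + 12 = 24, not 21 — violated.
2. v = 17, p = 6; 17 > 6 — OK.
3. v + p = 17 + 6 = 23; 23 < 24 — OK.
4. values 4, 17, 12; v = 17 is not < t = 12 — violated.
5. t - v = 12 - 17 = -5, not -2 — violated.
6. p - v = 6 - 17 = -11, not -9 — violated.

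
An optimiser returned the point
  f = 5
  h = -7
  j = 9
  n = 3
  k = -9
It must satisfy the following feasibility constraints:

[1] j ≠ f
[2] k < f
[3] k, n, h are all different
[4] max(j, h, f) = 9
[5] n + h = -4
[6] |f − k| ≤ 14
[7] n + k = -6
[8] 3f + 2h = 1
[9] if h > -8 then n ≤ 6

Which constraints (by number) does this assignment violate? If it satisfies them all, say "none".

[1] j = 9, f = 5; distinct — holds.
[2] k = -9, f = 5; -9 < 5 — holds.
[3] values -9, 3, -7 are pairwise distinct — holds.
[4] max(9, -7, 5) = 9 — holds.
[5] n + h = 3 + (-7) = -4 — holds.
[6] |5 − (-9)| = 14; 14 ≤ 14 — holds.
[7] n + k = 3 + (-9) = -6 — holds.
[8] 3f + 2h = 3(5) + 2(-7) = 1 — holds.
[9] h = -7 > -8, so we need n ≤ 6; n = 3 ≤ 6 — holds.

All constraints are satisfied.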